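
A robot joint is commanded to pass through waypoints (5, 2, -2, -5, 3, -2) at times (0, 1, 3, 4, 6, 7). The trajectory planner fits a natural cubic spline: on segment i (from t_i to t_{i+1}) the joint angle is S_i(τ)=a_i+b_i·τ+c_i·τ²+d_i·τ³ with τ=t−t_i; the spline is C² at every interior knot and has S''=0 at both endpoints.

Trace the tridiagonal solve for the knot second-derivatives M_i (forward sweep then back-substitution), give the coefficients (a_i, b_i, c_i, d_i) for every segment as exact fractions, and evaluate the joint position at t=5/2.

  seg 0: a=5 b=-1667/494 c=0 d=185/494
  seg 1: a=2 b=-556/247 c=555/494 d=-493/988
  seg 2: a=-2 b=-925/247 c=-462/247 d=34/13
  seg 3: a=-5 b=89/247 c=1476/247 d=-2053/988
  seg 4: a=3 b=-166/247 c=-3207/494 d=1069/494
S(5/2) = -4211/7904

Δ: Δ0=-3, Δ1=-2, Δ2=-3, Δ3=4, Δ4=-5
row 1: diag=6, rhs=6; c'=1/3, d'=1
row 2: denom=6−2·1/3=16/3; d'=(-6−2·1)/(16/3)=-3/2
row 3: denom=6−1·3/16=93/16; d'=(42−1·-3/2)/(93/16)=232/31
row 4: denom=6−2·32/93=494/93; d'=(-54−2·232/31)/(494/93)=-3207/247
back: M4=-3207/247
back: M3=232/31−32/93·-3207/247=2952/247
back: M2=-3/2−3/16·2952/247=-924/247
back: M1=1−1/3·-924/247=555/247
M: M0=0, M1=555/247, M2=-924/247, M3=2952/247, M4=-3207/247, M5=0
seg 0: a=5, c=M0/2=0, d=(M1−M0)/(6·1)=185/494, b=Δ0−h0·(2M0+M1)/6=-1667/494
seg 1: a=2, c=M1/2=555/494, d=(M2−M1)/(6·2)=-493/988, b=Δ1−h1·(2M1+M2)/6=-556/247
seg 2: a=-2, c=M2/2=-462/247, d=(M3−M2)/(6·1)=34/13, b=Δ2−h2·(2M2+M3)/6=-925/247
seg 3: a=-5, c=M3/2=1476/247, d=(M4−M3)/(6·2)=-2053/988, b=Δ3−h3·(2M3+M4)/6=89/247
seg 4: a=3, c=M4/2=-3207/494, d=(M5−M4)/(6·1)=1069/494, b=Δ4−h4·(2M4+M5)/6=-166/247
t_q=5/2 → seg 1, τ=3/2; S=2+-556/247·τ+555/494·τ²+-493/988·τ³=-4211/7904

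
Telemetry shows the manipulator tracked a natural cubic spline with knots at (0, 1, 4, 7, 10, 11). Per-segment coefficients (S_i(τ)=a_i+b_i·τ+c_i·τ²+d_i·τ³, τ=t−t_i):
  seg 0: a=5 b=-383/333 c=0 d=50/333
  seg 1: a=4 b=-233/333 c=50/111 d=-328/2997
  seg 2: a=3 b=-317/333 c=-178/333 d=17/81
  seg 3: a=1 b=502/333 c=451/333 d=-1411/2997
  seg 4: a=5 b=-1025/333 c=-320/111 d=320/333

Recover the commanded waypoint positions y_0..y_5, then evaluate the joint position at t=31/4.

y_0=5 y_1=4 y_2=3 y_3=1 y_4=5 y_5=0
S(31/4) = 6379/2368

y_0 = S_0(0) = a_0 = 5
y_1 = S_1(0) = a_1 = 4
y_2 = S_2(0) = a_2 = 3
y_3 = S_3(0) = a_3 = 1
y_4 = S_4(0) = a_4 = 5
y_5 = S_4(1) = 0
t_q=31/4 is in segment 3 (τ=3/4); S_3(τ)=6379/2368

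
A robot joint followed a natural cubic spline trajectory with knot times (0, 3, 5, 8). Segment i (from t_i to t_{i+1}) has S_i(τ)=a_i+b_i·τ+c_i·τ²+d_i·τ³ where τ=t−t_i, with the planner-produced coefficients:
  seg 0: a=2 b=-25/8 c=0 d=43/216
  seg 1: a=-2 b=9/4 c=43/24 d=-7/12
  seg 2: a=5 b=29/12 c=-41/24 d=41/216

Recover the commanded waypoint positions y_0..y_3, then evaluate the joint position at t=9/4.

y_0=2 y_1=-2 y_2=5 y_3=2
S(9/4) = -1415/512

y_0 = S_0(0) = a_0 = 2
y_1 = S_1(0) = a_1 = -2
y_2 = S_2(0) = a_2 = 5
y_3 = S_2(3) = 2
t_q=9/4 is in segment 0 (τ=9/4); S_0(τ)=-1415/512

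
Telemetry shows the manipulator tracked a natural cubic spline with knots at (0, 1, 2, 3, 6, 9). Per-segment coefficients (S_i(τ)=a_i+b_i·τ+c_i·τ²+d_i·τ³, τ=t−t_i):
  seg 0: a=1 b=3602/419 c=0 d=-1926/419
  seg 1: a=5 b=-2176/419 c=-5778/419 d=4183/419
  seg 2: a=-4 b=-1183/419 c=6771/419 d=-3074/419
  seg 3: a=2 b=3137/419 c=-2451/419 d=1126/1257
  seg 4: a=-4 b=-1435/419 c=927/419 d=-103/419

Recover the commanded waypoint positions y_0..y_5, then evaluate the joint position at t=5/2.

y_0 = S_0(0) = a_0 = 1
y_1 = S_1(0) = a_1 = 5
y_2 = S_2(0) = a_2 = -4
y_3 = S_3(0) = a_3 = 2
y_4 = S_4(0) = a_4 = -4
y_5 = S_4(3) = -1
t_q=5/2 is in segment 2 (τ=1/2); S_2(τ)=-959/419

y_0=1 y_1=5 y_2=-4 y_3=2 y_4=-4 y_5=-1
S(5/2) = -959/419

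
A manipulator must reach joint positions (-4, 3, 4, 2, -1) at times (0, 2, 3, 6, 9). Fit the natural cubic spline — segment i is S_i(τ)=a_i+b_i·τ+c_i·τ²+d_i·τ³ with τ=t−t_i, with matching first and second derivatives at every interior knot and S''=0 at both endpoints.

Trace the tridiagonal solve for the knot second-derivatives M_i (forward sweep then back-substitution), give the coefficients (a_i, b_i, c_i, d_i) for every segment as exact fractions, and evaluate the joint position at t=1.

Δ: Δ0=7/2, Δ1=1, Δ2=-2/3, Δ3=-1
row 1: diag=6, rhs=-15; c'=1/6, d'=-5/2
row 2: denom=8−1·1/6=47/6; d'=(-10−1·-5/2)/(47/6)=-45/47
row 3: denom=12−3·18/47=510/47; d'=(-2−3·-45/47)/(510/47)=41/510
back: M3=41/510
back: M2=-45/47−18/47·41/510=-84/85
back: M1=-5/2−1/6·-84/85=-397/170
M: M0=0, M1=-397/170, M2=-84/85, M3=41/510, M4=0
seg 0: a=-4, c=M0/2=0, d=(M1−M0)/(6·2)=-397/2040, b=Δ0−h0·(2M0+M1)/6=1091/255
seg 1: a=3, c=M1/2=-397/340, d=(M2−M1)/(6·1)=229/1020, b=Δ1−h1·(2M1+M2)/6=991/510
seg 2: a=4, c=M2/2=-42/85, d=(M3−M2)/(6·3)=109/1836, b=Δ2−h2·(2M2+M3)/6=287/1020
seg 3: a=2, c=M3/2=41/1020, d=(M4−M3)/(6·3)=-41/9180, b=Δ3−h3·(2M3+M4)/6=-551/510
t_q=1 → seg 0, τ=1; S=-4+1091/255·τ+0·τ²+-397/2040·τ³=57/680

  seg 0: a=-4 b=1091/255 c=0 d=-397/2040
  seg 1: a=3 b=991/510 c=-397/340 d=229/1020
  seg 2: a=4 b=287/1020 c=-42/85 d=109/1836
  seg 3: a=2 b=-551/510 c=41/1020 d=-41/9180
S(1) = 57/680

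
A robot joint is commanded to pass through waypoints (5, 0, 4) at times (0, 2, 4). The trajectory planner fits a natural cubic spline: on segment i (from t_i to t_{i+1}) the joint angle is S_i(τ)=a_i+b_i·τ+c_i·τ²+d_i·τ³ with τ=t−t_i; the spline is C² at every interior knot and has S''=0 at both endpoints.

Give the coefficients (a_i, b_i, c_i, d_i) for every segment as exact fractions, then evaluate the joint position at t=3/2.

  seg 0: a=5 b=-29/8 c=0 d=9/32
  seg 1: a=0 b=-1/4 c=27/16 d=-9/32
S(3/2) = 131/256

Δ: Δ0=-5/2, Δ1=2
row 1: diag=8, rhs=27; c'=1/4, d'=27/8
back: M1=27/8
M: M0=0, M1=27/8, M2=0
seg 0: a=5, c=M0/2=0, d=(M1−M0)/(6·2)=9/32, b=Δ0−h0·(2M0+M1)/6=-29/8
seg 1: a=0, c=M1/2=27/16, d=(M2−M1)/(6·2)=-9/32, b=Δ1−h1·(2M1+M2)/6=-1/4
t_q=3/2 → seg 0, τ=3/2; S=5+-29/8·τ+0·τ²+9/32·τ³=131/256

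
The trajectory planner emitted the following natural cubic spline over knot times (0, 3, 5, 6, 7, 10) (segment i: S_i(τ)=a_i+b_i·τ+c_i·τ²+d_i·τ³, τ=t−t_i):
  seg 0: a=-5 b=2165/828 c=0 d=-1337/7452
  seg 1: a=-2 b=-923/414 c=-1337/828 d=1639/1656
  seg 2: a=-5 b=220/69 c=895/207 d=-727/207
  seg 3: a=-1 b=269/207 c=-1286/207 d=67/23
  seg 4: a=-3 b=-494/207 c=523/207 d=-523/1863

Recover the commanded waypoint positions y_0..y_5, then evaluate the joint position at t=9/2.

y_0=-5 y_1=-2 y_2=-5 y_3=-1 y_4=-3 y_5=5
S(9/2) = -24893/4416

y_0 = S_0(0) = a_0 = -5
y_1 = S_1(0) = a_1 = -2
y_2 = S_2(0) = a_2 = -5
y_3 = S_3(0) = a_3 = -1
y_4 = S_4(0) = a_4 = -3
y_5 = S_4(3) = 5
t_q=9/2 is in segment 1 (τ=3/2); S_1(τ)=-24893/4416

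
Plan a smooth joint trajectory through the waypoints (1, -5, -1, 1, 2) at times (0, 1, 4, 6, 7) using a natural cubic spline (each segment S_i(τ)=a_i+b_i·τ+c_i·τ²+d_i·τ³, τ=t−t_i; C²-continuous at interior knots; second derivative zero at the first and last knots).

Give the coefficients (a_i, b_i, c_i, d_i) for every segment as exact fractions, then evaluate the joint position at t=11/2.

Δ: Δ0=-6, Δ1=4/3, Δ2=1, Δ3=1
row 1: diag=8, rhs=44; c'=3/8, d'=11/2
row 2: denom=10−3·3/8=71/8; d'=(-2−3·11/2)/(71/8)=-148/71
row 3: denom=6−2·16/71=394/71; d'=(0−2·-148/71)/(394/71)=148/197
back: M3=148/197
back: M2=-148/71−16/71·148/197=-444/197
back: M1=11/2−3/8·-444/197=1250/197
M: M0=0, M1=1250/197, M2=-444/197, M3=148/197, M4=0
seg 0: a=1, c=M0/2=0, d=(M1−M0)/(6·1)=625/591, b=Δ0−h0·(2M0+M1)/6=-4171/591
seg 1: a=-5, c=M1/2=625/197, d=(M2−M1)/(6·3)=-847/1773, b=Δ1−h1·(2M1+M2)/6=-2296/591
seg 2: a=-1, c=M2/2=-222/197, d=(M3−M2)/(6·2)=148/591, b=Δ2−h2·(2M2+M3)/6=1331/591
seg 3: a=1, c=M3/2=74/197, d=(M4−M3)/(6·1)=-74/591, b=Δ3−h3·(2M3+M4)/6=443/591
t_q=11/2 → seg 2, τ=3/2; S=-1+1331/591·τ+-222/197·τ²+148/591·τ³=271/394

  seg 0: a=1 b=-4171/591 c=0 d=625/591
  seg 1: a=-5 b=-2296/591 c=625/197 d=-847/1773
  seg 2: a=-1 b=1331/591 c=-222/197 d=148/591
  seg 3: a=1 b=443/591 c=74/197 d=-74/591
S(11/2) = 271/394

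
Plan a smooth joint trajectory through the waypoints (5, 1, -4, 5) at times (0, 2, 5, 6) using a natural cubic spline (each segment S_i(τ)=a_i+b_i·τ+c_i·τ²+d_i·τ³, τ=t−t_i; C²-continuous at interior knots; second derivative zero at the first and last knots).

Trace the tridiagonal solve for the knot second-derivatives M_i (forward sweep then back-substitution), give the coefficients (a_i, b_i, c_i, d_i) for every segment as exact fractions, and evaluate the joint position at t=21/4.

  seg 0: a=5 b=-250/213 c=0 d=-44/213
  seg 1: a=1 b=-778/213 c=-88/71 d=45/71
  seg 2: a=-4 b=1283/213 c=317/71 d=-317/213
S(21/4) = -10171/4544

Δ: Δ0=-2, Δ1=-5/3, Δ2=9
row 1: diag=10, rhs=2; c'=3/10, d'=1/5
row 2: denom=8−3·3/10=71/10; d'=(64−3·1/5)/(71/10)=634/71
back: M2=634/71
back: M1=1/5−3/10·634/71=-176/71
M: M0=0, M1=-176/71, M2=634/71, M3=0
seg 0: a=5, c=M0/2=0, d=(M1−M0)/(6·2)=-44/213, b=Δ0−h0·(2M0+M1)/6=-250/213
seg 1: a=1, c=M1/2=-88/71, d=(M2−M1)/(6·3)=45/71, b=Δ1−h1·(2M1+M2)/6=-778/213
seg 2: a=-4, c=M2/2=317/71, d=(M3−M2)/(6·1)=-317/213, b=Δ2−h2·(2M2+M3)/6=1283/213
t_q=21/4 → seg 2, τ=1/4; S=-4+1283/213·τ+317/71·τ²+-317/213·τ³=-10171/4544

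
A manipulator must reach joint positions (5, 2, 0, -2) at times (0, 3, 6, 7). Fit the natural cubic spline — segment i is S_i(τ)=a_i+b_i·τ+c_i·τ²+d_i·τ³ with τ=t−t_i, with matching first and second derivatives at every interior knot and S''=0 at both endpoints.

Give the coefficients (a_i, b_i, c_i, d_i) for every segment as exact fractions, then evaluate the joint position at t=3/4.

  seg 0: a=5 b=-107/87 c=0 d=20/783
  seg 1: a=2 b=-47/87 c=20/87 d=-71/783
  seg 2: a=0 b=-140/87 c=-17/29 d=17/87
S(3/4) = 1897/464

Δ: Δ0=-1, Δ1=-2/3, Δ2=-2
row 1: diag=12, rhs=2; c'=1/4, d'=1/6
row 2: denom=8−3·1/4=29/4; d'=(-8−3·1/6)/(29/4)=-34/29
back: M2=-34/29
back: M1=1/6−1/4·-34/29=40/87
M: M0=0, M1=40/87, M2=-34/29, M3=0
seg 0: a=5, c=M0/2=0, d=(M1−M0)/(6·3)=20/783, b=Δ0−h0·(2M0+M1)/6=-107/87
seg 1: a=2, c=M1/2=20/87, d=(M2−M1)/(6·3)=-71/783, b=Δ1−h1·(2M1+M2)/6=-47/87
seg 2: a=0, c=M2/2=-17/29, d=(M3−M2)/(6·1)=17/87, b=Δ2−h2·(2M2+M3)/6=-140/87
t_q=3/4 → seg 0, τ=3/4; S=5+-107/87·τ+0·τ²+20/783·τ³=1897/464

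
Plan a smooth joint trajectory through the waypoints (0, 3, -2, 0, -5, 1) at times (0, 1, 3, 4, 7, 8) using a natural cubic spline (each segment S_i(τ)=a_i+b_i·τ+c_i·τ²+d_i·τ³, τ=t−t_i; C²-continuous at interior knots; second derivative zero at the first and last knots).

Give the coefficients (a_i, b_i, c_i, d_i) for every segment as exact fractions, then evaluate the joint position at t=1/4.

Δ: Δ0=3, Δ1=-5/2, Δ2=2, Δ3=-5/3, Δ4=6
row 1: diag=6, rhs=-33; c'=1/3, d'=-11/2
row 2: denom=6−2·1/3=16/3; d'=(27−2·-11/2)/(16/3)=57/8
row 3: denom=8−1·3/16=125/16; d'=(-22−1·57/8)/(125/16)=-466/125
row 4: denom=8−3·48/125=856/125; d'=(46−3·-466/125)/(856/125)=1787/214
back: M4=1787/214
back: M3=-466/125−48/125·1787/214=-742/107
back: M2=57/8−3/16·-742/107=1803/214
back: M1=-11/2−1/3·1803/214=-889/107
M: M0=0, M1=-889/107, M2=1803/214, M3=-742/107, M4=1787/214, M5=0
seg 0: a=0, c=M0/2=0, d=(M1−M0)/(6·1)=-889/642, b=Δ0−h0·(2M0+M1)/6=2815/642
seg 1: a=3, c=M1/2=-889/214, d=(M2−M1)/(6·2)=3581/2568, b=Δ1−h1·(2M1+M2)/6=74/321
seg 2: a=-2, c=M2/2=1803/428, d=(M3−M2)/(6·1)=-3287/1284, b=Δ2−h2·(2M2+M3)/6=223/642
seg 3: a=0, c=M3/2=-371/107, d=(M4−M3)/(6·3)=3271/3852, b=Δ3−h3·(2M3+M4)/6=1403/1284
seg 4: a=-5, c=M4/2=1787/428, d=(M5−M4)/(6·1)=-1787/1284, b=Δ4−h4·(2M4+M5)/6=2065/642
t_q=1/4 → seg 0, τ=1/4; S=0+2815/642·τ+0·τ²+-889/642·τ³=14717/13696

  seg 0: a=0 b=2815/642 c=0 d=-889/642
  seg 1: a=3 b=74/321 c=-889/214 d=3581/2568
  seg 2: a=-2 b=223/642 c=1803/428 d=-3287/1284
  seg 3: a=0 b=1403/1284 c=-371/107 d=3271/3852
  seg 4: a=-5 b=2065/642 c=1787/428 d=-1787/1284
S(1/4) = 14717/13696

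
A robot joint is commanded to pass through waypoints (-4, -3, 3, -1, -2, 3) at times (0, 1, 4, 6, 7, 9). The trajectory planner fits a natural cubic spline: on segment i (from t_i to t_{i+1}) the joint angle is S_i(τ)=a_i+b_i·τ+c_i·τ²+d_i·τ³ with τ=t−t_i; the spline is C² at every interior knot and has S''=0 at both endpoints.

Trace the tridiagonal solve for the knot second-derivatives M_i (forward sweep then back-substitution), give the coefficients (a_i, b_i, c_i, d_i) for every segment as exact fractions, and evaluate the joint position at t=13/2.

Δ: Δ0=1, Δ1=2, Δ2=-2, Δ3=-1, Δ4=5/2
row 1: diag=8, rhs=6; c'=3/8, d'=3/4
row 2: denom=10−3·3/8=71/8; d'=(-24−3·3/4)/(71/8)=-210/71
row 3: denom=6−2·16/71=394/71; d'=(6−2·-210/71)/(394/71)=423/197
row 4: denom=6−1·71/394=2293/394; d'=(21−1·423/197)/(2293/394)=7428/2293
back: M4=7428/2293
back: M3=423/197−71/394·7428/2293=3585/2293
back: M2=-210/71−16/71·3585/2293=-7590/2293
back: M1=3/4−3/8·-7590/2293=4566/2293
M: M0=0, M1=4566/2293, M2=-7590/2293, M3=3585/2293, M4=7428/2293, M5=0
seg 0: a=-4, c=M0/2=0, d=(M1−M0)/(6·1)=761/2293, b=Δ0−h0·(2M0+M1)/6=1532/2293
seg 1: a=-3, c=M1/2=2283/2293, d=(M2−M1)/(6·3)=-2026/6879, b=Δ1−h1·(2M1+M2)/6=3815/2293
seg 2: a=3, c=M2/2=-3795/2293, d=(M3−M2)/(6·2)=3725/9172, b=Δ2−h2·(2M2+M3)/6=-721/2293
seg 3: a=-1, c=M3/2=3585/4586, d=(M4−M3)/(6·1)=1281/4586, b=Δ3−h3·(2M3+M4)/6=-4726/2293
seg 4: a=-2, c=M4/2=3714/2293, d=(M5−M4)/(6·2)=-619/2293, b=Δ4−h4·(2M4+M5)/6=1561/4586
t_q=13/2 → seg 3, τ=1/2; S=-1+-4726/2293·τ+3585/4586·τ²+1281/4586·τ³=-66045/36688

  seg 0: a=-4 b=1532/2293 c=0 d=761/2293
  seg 1: a=-3 b=3815/2293 c=2283/2293 d=-2026/6879
  seg 2: a=3 b=-721/2293 c=-3795/2293 d=3725/9172
  seg 3: a=-1 b=-4726/2293 c=3585/4586 d=1281/4586
  seg 4: a=-2 b=1561/4586 c=3714/2293 d=-619/2293
S(13/2) = -66045/36688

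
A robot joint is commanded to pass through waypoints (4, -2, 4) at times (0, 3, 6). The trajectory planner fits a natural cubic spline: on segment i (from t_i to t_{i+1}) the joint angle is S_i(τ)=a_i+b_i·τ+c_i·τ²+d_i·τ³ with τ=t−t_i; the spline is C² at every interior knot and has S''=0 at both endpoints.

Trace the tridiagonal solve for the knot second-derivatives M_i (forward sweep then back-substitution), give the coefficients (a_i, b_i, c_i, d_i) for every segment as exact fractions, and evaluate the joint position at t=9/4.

Δ: Δ0=-2, Δ1=2
row 1: diag=12, rhs=24; c'=1/4, d'=2
back: M1=2
M: M0=0, M1=2, M2=0
seg 0: a=4, c=M0/2=0, d=(M1−M0)/(6·3)=1/9, b=Δ0−h0·(2M0+M1)/6=-3
seg 1: a=-2, c=M1/2=1, d=(M2−M1)/(6·3)=-1/9, b=Δ1−h1·(2M1+M2)/6=0
t_q=9/4 → seg 0, τ=9/4; S=4+-3·τ+0·τ²+1/9·τ³=-95/64

  seg 0: a=4 b=-3 c=0 d=1/9
  seg 1: a=-2 b=0 c=1 d=-1/9
S(9/4) = -95/64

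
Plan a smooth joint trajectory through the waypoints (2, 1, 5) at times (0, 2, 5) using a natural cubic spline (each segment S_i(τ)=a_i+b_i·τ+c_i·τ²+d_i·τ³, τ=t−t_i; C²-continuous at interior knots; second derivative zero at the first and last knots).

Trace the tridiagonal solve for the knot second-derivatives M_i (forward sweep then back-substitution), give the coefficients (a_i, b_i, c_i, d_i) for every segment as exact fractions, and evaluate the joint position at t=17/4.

  seg 0: a=2 b=-13/15 c=0 d=11/120
  seg 1: a=1 b=7/30 c=11/20 d=-11/180
S(17/4) = 925/256

Δ: Δ0=-1/2, Δ1=4/3
row 1: diag=10, rhs=11; c'=3/10, d'=11/10
back: M1=11/10
M: M0=0, M1=11/10, M2=0
seg 0: a=2, c=M0/2=0, d=(M1−M0)/(6·2)=11/120, b=Δ0−h0·(2M0+M1)/6=-13/15
seg 1: a=1, c=M1/2=11/20, d=(M2−M1)/(6·3)=-11/180, b=Δ1−h1·(2M1+M2)/6=7/30
t_q=17/4 → seg 1, τ=9/4; S=1+7/30·τ+11/20·τ²+-11/180·τ³=925/256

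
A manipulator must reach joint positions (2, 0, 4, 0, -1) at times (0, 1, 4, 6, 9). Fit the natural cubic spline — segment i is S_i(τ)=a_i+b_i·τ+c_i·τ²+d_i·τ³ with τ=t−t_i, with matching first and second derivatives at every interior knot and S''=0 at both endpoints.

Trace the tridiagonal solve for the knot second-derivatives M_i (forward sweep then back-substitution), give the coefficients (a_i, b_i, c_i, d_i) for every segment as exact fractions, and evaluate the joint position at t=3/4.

Δ: Δ0=-2, Δ1=4/3, Δ2=-2, Δ3=-1/3
row 1: diag=8, rhs=20; c'=3/8, d'=5/2
row 2: denom=10−3·3/8=71/8; d'=(-20−3·5/2)/(71/8)=-220/71
row 3: denom=10−2·16/71=678/71; d'=(10−2·-220/71)/(678/71)=575/339
back: M3=575/339
back: M2=-220/71−16/71·575/339=-1180/339
back: M1=5/2−3/8·-1180/339=430/113
M: M0=0, M1=430/113, M2=-1180/339, M3=575/339, M4=0
seg 0: a=2, c=M0/2=0, d=(M1−M0)/(6·1)=215/339, b=Δ0−h0·(2M0+M1)/6=-893/339
seg 1: a=0, c=M1/2=215/113, d=(M2−M1)/(6·3)=-1235/3051, b=Δ1−h1·(2M1+M2)/6=-248/339
seg 2: a=4, c=M2/2=-590/339, d=(M3−M2)/(6·2)=195/452, b=Δ2−h2·(2M2+M3)/6=-83/339
seg 3: a=0, c=M3/2=575/678, d=(M4−M3)/(6·3)=-575/6102, b=Δ3−h3·(2M3+M4)/6=-688/339
t_q=3/4 → seg 0, τ=3/4; S=2+-893/339·τ+0·τ²+215/339·τ³=2111/7232

  seg 0: a=2 b=-893/339 c=0 d=215/339
  seg 1: a=0 b=-248/339 c=215/113 d=-1235/3051
  seg 2: a=4 b=-83/339 c=-590/339 d=195/452
  seg 3: a=0 b=-688/339 c=575/678 d=-575/6102
S(3/4) = 2111/7232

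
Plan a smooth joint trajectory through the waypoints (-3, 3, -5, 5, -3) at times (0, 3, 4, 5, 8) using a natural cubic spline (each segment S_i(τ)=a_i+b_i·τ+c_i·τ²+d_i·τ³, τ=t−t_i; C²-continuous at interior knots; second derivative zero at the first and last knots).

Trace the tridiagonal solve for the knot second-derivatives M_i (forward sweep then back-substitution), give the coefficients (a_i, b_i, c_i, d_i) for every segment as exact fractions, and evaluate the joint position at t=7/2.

Δ: Δ0=2, Δ1=-8, Δ2=10, Δ3=-8/3
row 1: diag=8, rhs=-60; c'=1/8, d'=-15/2
row 2: denom=4−1·1/8=31/8; d'=(108−1·-15/2)/(31/8)=924/31
row 3: denom=8−1·8/31=240/31; d'=(-76−1·924/31)/(240/31)=-41/3
back: M3=-41/3
back: M2=924/31−8/31·-41/3=100/3
back: M1=-15/2−1/8·100/3=-35/3
M: M0=0, M1=-35/3, M2=100/3, M3=-41/3, M4=0
seg 0: a=-3, c=M0/2=0, d=(M1−M0)/(6·3)=-35/54, b=Δ0−h0·(2M0+M1)/6=47/6
seg 1: a=3, c=M1/2=-35/6, d=(M2−M1)/(6·1)=15/2, b=Δ1−h1·(2M1+M2)/6=-29/3
seg 2: a=-5, c=M2/2=50/3, d=(M3−M2)/(6·1)=-47/6, b=Δ2−h2·(2M2+M3)/6=7/6
seg 3: a=5, c=M3/2=-41/6, d=(M4−M3)/(6·3)=41/54, b=Δ3−h3·(2M3+M4)/6=11
t_q=7/2 → seg 1, τ=1/2; S=3+-29/3·τ+-35/6·τ²+15/2·τ³=-113/48

  seg 0: a=-3 b=47/6 c=0 d=-35/54
  seg 1: a=3 b=-29/3 c=-35/6 d=15/2
  seg 2: a=-5 b=7/6 c=50/3 d=-47/6
  seg 3: a=5 b=11 c=-41/6 d=41/54
S(7/2) = -113/48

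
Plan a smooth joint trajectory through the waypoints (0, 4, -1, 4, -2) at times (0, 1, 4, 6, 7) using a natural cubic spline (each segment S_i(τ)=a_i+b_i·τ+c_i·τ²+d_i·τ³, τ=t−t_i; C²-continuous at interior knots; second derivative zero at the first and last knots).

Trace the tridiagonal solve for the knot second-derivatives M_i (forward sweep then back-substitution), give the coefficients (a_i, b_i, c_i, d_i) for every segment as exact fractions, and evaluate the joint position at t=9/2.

  seg 0: a=0 b=3029/591 c=0 d=-665/591
  seg 1: a=4 b=1034/591 c=-665/197 d=1322/1773
  seg 2: a=-1 b=962/591 c=657/197 d=-6853/4728
  seg 3: a=4 b=-2867/1182 c=-4225/788 d=4225/2364
S(9/2) = 5881/12608

Δ: Δ0=4, Δ1=-5/3, Δ2=5/2, Δ3=-6
row 1: diag=8, rhs=-34; c'=3/8, d'=-17/4
row 2: denom=10−3·3/8=71/8; d'=(25−3·-17/4)/(71/8)=302/71
row 3: denom=6−2·16/71=394/71; d'=(-51−2·302/71)/(394/71)=-4225/394
back: M3=-4225/394
back: M2=302/71−16/71·-4225/394=1314/197
back: M1=-17/4−3/8·1314/197=-1330/197
M: M0=0, M1=-1330/197, M2=1314/197, M3=-4225/394, M4=0
seg 0: a=0, c=M0/2=0, d=(M1−M0)/(6·1)=-665/591, b=Δ0−h0·(2M0+M1)/6=3029/591
seg 1: a=4, c=M1/2=-665/197, d=(M2−M1)/(6·3)=1322/1773, b=Δ1−h1·(2M1+M2)/6=1034/591
seg 2: a=-1, c=M2/2=657/197, d=(M3−M2)/(6·2)=-6853/4728, b=Δ2−h2·(2M2+M3)/6=962/591
seg 3: a=4, c=M3/2=-4225/788, d=(M4−M3)/(6·1)=4225/2364, b=Δ3−h3·(2M3+M4)/6=-2867/1182
t_q=9/2 → seg 2, τ=1/2; S=-1+962/591·τ+657/197·τ²+-6853/4728·τ³=5881/12608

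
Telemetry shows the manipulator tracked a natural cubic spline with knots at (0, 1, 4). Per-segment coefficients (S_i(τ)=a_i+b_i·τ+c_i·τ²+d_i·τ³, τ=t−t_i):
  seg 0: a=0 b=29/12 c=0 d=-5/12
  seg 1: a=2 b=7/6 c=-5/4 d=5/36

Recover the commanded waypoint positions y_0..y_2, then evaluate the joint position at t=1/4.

y_0 = S_0(0) = a_0 = 0
y_1 = S_1(0) = a_1 = 2
y_2 = S_1(3) = -2
t_q=1/4 is in segment 0 (τ=1/4); S_0(τ)=153/256

y_0=0 y_1=2 y_2=-2
S(1/4) = 153/256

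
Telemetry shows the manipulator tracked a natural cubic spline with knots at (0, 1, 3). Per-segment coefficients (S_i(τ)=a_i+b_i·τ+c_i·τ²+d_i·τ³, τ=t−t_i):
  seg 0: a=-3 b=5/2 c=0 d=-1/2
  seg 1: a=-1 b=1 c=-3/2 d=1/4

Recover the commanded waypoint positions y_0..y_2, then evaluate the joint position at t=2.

y_0 = S_0(0) = a_0 = -3
y_1 = S_1(0) = a_1 = -1
y_2 = S_1(2) = -3
t_q=2 is in segment 1 (τ=1); S_1(τ)=-5/4

y_0=-3 y_1=-1 y_2=-3
S(2) = -5/4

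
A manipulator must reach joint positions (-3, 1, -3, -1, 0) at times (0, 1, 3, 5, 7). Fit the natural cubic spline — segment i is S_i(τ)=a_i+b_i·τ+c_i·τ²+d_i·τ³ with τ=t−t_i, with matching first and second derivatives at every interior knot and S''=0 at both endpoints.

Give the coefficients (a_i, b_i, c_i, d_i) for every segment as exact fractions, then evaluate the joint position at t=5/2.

Δ: Δ0=4, Δ1=-2, Δ2=1, Δ3=1/2
row 1: diag=6, rhs=-36; c'=1/3, d'=-6
row 2: denom=8−2·1/3=22/3; d'=(18−2·-6)/(22/3)=45/11
row 3: denom=8−2·3/11=82/11; d'=(-3−2·45/11)/(82/11)=-3/2
back: M3=-3/2
back: M2=45/11−3/11·-3/2=9/2
back: M1=-6−1/3·9/2=-15/2
M: M0=0, M1=-15/2, M2=9/2, M3=-3/2, M4=0
seg 0: a=-3, c=M0/2=0, d=(M1−M0)/(6·1)=-5/4, b=Δ0−h0·(2M0+M1)/6=21/4
seg 1: a=1, c=M1/2=-15/4, d=(M2−M1)/(6·2)=1, b=Δ1−h1·(2M1+M2)/6=3/2
seg 2: a=-3, c=M2/2=9/4, d=(M3−M2)/(6·2)=-1/2, b=Δ2−h2·(2M2+M3)/6=-3/2
seg 3: a=-1, c=M3/2=-3/4, d=(M4−M3)/(6·2)=1/8, b=Δ3−h3·(2M3+M4)/6=3/2
t_q=5/2 → seg 1, τ=3/2; S=1+3/2·τ+-15/4·τ²+1·τ³=-29/16

  seg 0: a=-3 b=21/4 c=0 d=-5/4
  seg 1: a=1 b=3/2 c=-15/4 d=1
  seg 2: a=-3 b=-3/2 c=9/4 d=-1/2
  seg 3: a=-1 b=3/2 c=-3/4 d=1/8
S(5/2) = -29/16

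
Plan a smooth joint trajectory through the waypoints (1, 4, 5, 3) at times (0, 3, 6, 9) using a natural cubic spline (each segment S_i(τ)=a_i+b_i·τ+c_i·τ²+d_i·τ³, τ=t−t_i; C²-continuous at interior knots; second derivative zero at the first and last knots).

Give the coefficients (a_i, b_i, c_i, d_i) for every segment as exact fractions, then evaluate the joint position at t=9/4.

  seg 0: a=1 b=10/9 c=0 d=-1/81
  seg 1: a=4 b=7/9 c=-1/9 d=-1/81
  seg 2: a=5 b=-2/9 c=-2/9 d=2/81
S(9/4) = 215/64

Δ: Δ0=1, Δ1=1/3, Δ2=-2/3
row 1: diag=12, rhs=-4; c'=1/4, d'=-1/3
row 2: denom=12−3·1/4=45/4; d'=(-6−3·-1/3)/(45/4)=-4/9
back: M2=-4/9
back: M1=-1/3−1/4·-4/9=-2/9
M: M0=0, M1=-2/9, M2=-4/9, M3=0
seg 0: a=1, c=M0/2=0, d=(M1−M0)/(6·3)=-1/81, b=Δ0−h0·(2M0+M1)/6=10/9
seg 1: a=4, c=M1/2=-1/9, d=(M2−M1)/(6·3)=-1/81, b=Δ1−h1·(2M1+M2)/6=7/9
seg 2: a=5, c=M2/2=-2/9, d=(M3−M2)/(6·3)=2/81, b=Δ2−h2·(2M2+M3)/6=-2/9
t_q=9/4 → seg 0, τ=9/4; S=1+10/9·τ+0·τ²+-1/81·τ³=215/64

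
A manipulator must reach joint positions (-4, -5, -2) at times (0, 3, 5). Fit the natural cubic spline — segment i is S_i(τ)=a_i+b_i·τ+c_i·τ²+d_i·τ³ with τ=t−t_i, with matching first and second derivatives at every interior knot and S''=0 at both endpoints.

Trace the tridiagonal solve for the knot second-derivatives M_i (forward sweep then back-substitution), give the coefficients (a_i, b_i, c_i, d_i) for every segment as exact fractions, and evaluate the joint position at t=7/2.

Δ: Δ0=-1/3, Δ1=3/2
row 1: diag=10, rhs=11; c'=1/5, d'=11/10
back: M1=11/10
M: M0=0, M1=11/10, M2=0
seg 0: a=-4, c=M0/2=0, d=(M1−M0)/(6·3)=11/180, b=Δ0−h0·(2M0+M1)/6=-53/60
seg 1: a=-5, c=M1/2=11/20, d=(M2−M1)/(6·2)=-11/120, b=Δ1−h1·(2M1+M2)/6=23/30
t_q=7/2 → seg 1, τ=1/2; S=-5+23/30·τ+11/20·τ²+-11/120·τ³=-1437/320

  seg 0: a=-4 b=-53/60 c=0 d=11/180
  seg 1: a=-5 b=23/30 c=11/20 d=-11/120
S(7/2) = -1437/320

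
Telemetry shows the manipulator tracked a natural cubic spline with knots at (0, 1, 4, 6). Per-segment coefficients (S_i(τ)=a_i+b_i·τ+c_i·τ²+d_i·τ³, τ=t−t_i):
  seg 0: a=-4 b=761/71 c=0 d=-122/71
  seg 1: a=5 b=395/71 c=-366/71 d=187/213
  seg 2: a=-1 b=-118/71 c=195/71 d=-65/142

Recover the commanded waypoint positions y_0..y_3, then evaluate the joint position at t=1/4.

y_0=-4 y_1=5 y_2=-1 y_3=3
S(1/4) = -3061/2272

y_0 = S_0(0) = a_0 = -4
y_1 = S_1(0) = a_1 = 5
y_2 = S_2(0) = a_2 = -1
y_3 = S_2(2) = 3
t_q=1/4 is in segment 0 (τ=1/4); S_0(τ)=-3061/2272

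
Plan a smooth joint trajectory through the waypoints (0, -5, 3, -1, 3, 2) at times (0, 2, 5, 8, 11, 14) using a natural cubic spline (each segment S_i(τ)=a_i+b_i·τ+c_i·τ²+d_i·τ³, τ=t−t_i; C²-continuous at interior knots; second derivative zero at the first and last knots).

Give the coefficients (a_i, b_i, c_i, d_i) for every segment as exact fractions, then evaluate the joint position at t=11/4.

Δ: Δ0=-5/2, Δ1=8/3, Δ2=-4/3, Δ3=4/3, Δ4=-1/3
row 1: diag=10, rhs=31; c'=3/10, d'=31/10
row 2: denom=12−3·3/10=111/10; d'=(-24−3·31/10)/(111/10)=-3
row 3: denom=12−3·10/37=414/37; d'=(16−3·-3)/(414/37)=925/414
row 4: denom=12−3·37/138=515/46; d'=(-10−3·925/414)/(515/46)=-461/309
back: M4=-461/309
back: M3=925/414−37/138·-461/309=814/309
back: M2=-3−10/37·814/309=-1147/309
back: M1=31/10−3/10·-1147/309=434/103
M: M0=0, M1=434/103, M2=-1147/309, M3=814/309, M4=-461/309, M5=0
seg 0: a=0, c=M0/2=0, d=(M1−M0)/(6·2)=217/618, b=Δ0−h0·(2M0+M1)/6=-2413/618
seg 1: a=-5, c=M1/2=217/103, d=(M2−M1)/(6·3)=-2449/5562, b=Δ1−h1·(2M1+M2)/6=191/618
seg 2: a=3, c=M2/2=-1147/618, d=(M3−M2)/(6·3)=1961/5562, b=Δ2−h2·(2M2+M3)/6=328/309
seg 3: a=-1, c=M3/2=407/309, d=(M4−M3)/(6·3)=-425/1854, b=Δ3−h3·(2M3+M4)/6=-343/618
seg 4: a=3, c=M4/2=-461/618, d=(M5−M4)/(6·3)=461/5562, b=Δ4−h4·(2M4+M5)/6=358/309
t_q=11/4 → seg 1, τ=3/4; S=-5+191/618·τ+217/103·τ²+-2449/5562·τ³=-49689/13184

  seg 0: a=0 b=-2413/618 c=0 d=217/618
  seg 1: a=-5 b=191/618 c=217/103 d=-2449/5562
  seg 2: a=3 b=328/309 c=-1147/618 d=1961/5562
  seg 3: a=-1 b=-343/618 c=407/309 d=-425/1854
  seg 4: a=3 b=358/309 c=-461/618 d=461/5562
S(11/4) = -49689/13184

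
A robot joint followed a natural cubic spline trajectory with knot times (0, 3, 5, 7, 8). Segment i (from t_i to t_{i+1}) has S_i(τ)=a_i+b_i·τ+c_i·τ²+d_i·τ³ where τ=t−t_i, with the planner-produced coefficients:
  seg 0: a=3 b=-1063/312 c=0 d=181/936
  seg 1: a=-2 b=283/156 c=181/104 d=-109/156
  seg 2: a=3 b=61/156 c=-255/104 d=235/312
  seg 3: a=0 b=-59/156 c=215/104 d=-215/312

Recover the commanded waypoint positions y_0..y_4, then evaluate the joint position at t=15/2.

y_0 = S_0(0) = a_0 = 3
y_1 = S_1(0) = a_1 = -2
y_2 = S_2(0) = a_2 = 3
y_3 = S_3(0) = a_3 = 0
y_4 = S_3(1) = 1
t_q=15/2 is in segment 3 (τ=1/2); S_3(τ)=201/832

y_0=3 y_1=-2 y_2=3 y_3=0 y_4=1
S(15/2) = 201/832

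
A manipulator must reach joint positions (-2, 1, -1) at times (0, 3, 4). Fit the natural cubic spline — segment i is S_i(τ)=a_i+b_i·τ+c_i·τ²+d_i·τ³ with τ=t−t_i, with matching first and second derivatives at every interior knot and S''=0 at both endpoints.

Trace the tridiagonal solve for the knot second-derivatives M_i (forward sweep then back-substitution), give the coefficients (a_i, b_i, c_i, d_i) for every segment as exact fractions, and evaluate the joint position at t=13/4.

Δ: Δ0=1, Δ1=-2
row 1: diag=8, rhs=-18; c'=1/8, d'=-9/4
back: M1=-9/4
M: M0=0, M1=-9/4, M2=0
seg 0: a=-2, c=M0/2=0, d=(M1−M0)/(6·3)=-1/8, b=Δ0−h0·(2M0+M1)/6=17/8
seg 1: a=1, c=M1/2=-9/8, d=(M2−M1)/(6·1)=3/8, b=Δ1−h1·(2M1+M2)/6=-5/4
t_q=13/4 → seg 1, τ=1/4; S=1+-5/4·τ+-9/8·τ²+3/8·τ³=319/512

  seg 0: a=-2 b=17/8 c=0 d=-1/8
  seg 1: a=1 b=-5/4 c=-9/8 d=3/8
S(13/4) = 319/512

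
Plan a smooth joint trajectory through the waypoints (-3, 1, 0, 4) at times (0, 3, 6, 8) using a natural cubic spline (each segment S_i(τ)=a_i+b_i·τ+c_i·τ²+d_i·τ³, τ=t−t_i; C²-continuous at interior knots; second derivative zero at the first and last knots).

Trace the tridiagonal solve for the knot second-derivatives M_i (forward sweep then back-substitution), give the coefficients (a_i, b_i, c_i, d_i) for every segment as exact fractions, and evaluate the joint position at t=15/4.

Δ: Δ0=4/3, Δ1=-1/3, Δ2=2
row 1: diag=12, rhs=-10; c'=1/4, d'=-5/6
row 2: denom=10−3·1/4=37/4; d'=(14−3·-5/6)/(37/4)=66/37
back: M2=66/37
back: M1=-5/6−1/4·66/37=-142/111
M: M0=0, M1=-142/111, M2=66/37, M3=0
seg 0: a=-3, c=M0/2=0, d=(M1−M0)/(6·3)=-71/999, b=Δ0−h0·(2M0+M1)/6=73/37
seg 1: a=1, c=M1/2=-71/111, d=(M2−M1)/(6·3)=170/999, b=Δ1−h1·(2M1+M2)/6=2/37
seg 2: a=0, c=M2/2=33/37, d=(M3−M2)/(6·2)=-11/74, b=Δ2−h2·(2M2+M3)/6=30/37
t_q=15/4 → seg 1, τ=3/4; S=1+2/37·τ+-71/111·τ²+170/999·τ³=891/1184

  seg 0: a=-3 b=73/37 c=0 d=-71/999
  seg 1: a=1 b=2/37 c=-71/111 d=170/999
  seg 2: a=0 b=30/37 c=33/37 d=-11/74
S(15/4) = 891/1184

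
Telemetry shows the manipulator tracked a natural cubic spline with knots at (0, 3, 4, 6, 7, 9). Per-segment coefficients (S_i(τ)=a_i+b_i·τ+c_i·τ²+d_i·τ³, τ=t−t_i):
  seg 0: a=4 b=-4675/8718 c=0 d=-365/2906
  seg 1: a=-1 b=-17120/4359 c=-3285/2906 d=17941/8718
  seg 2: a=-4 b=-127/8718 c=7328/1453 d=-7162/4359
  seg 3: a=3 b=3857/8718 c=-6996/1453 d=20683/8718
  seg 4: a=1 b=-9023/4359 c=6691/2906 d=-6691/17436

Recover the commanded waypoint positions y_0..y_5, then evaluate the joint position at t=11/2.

y_0 = S_0(0) = a_0 = 4
y_1 = S_1(0) = a_1 = -1
y_2 = S_2(0) = a_2 = -4
y_3 = S_3(0) = a_3 = 3
y_4 = S_4(0) = a_4 = 1
y_5 = S_4(2) = 3
t_q=11/2 is in segment 2 (τ=3/2); S_2(τ)=2587/1453

y_0=4 y_1=-1 y_2=-4 y_3=3 y_4=1 y_5=3
S(11/2) = 2587/1453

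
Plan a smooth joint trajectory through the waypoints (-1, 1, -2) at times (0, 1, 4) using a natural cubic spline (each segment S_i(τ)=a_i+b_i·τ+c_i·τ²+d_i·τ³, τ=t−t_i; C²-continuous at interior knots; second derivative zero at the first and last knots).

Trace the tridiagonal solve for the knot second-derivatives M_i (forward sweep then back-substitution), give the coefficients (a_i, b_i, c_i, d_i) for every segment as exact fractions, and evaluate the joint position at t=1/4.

Δ: Δ0=2, Δ1=-1
row 1: diag=8, rhs=-18; c'=3/8, d'=-9/4
back: M1=-9/4
M: M0=0, M1=-9/4, M2=0
seg 0: a=-1, c=M0/2=0, d=(M1−M0)/(6·1)=-3/8, b=Δ0−h0·(2M0+M1)/6=19/8
seg 1: a=1, c=M1/2=-9/8, d=(M2−M1)/(6·3)=1/8, b=Δ1−h1·(2M1+M2)/6=5/4
t_q=1/4 → seg 0, τ=1/4; S=-1+19/8·τ+0·τ²+-3/8·τ³=-211/512

  seg 0: a=-1 b=19/8 c=0 d=-3/8
  seg 1: a=1 b=5/4 c=-9/8 d=1/8
S(1/4) = -211/512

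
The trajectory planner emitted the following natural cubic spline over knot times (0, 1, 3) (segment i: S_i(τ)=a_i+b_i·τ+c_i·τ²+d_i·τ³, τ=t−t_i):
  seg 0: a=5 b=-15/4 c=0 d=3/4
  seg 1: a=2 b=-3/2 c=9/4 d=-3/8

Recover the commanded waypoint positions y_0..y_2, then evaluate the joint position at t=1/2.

y_0 = S_0(0) = a_0 = 5
y_1 = S_1(0) = a_1 = 2
y_2 = S_1(2) = 5
t_q=1/2 is in segment 0 (τ=1/2); S_0(τ)=103/32

y_0=5 y_1=2 y_2=5
S(1/2) = 103/32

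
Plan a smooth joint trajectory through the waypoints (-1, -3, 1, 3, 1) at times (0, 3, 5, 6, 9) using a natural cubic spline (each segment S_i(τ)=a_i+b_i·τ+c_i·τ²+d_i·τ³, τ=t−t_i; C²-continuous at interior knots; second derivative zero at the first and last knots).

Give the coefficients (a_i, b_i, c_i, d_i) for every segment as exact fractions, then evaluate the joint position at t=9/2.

  seg 0: a=-1 b=-326/219 c=0 d=20/219
  seg 1: a=-3 b=214/219 c=60/73 d=-34/219
  seg 2: a=1 b=526/219 c=-8/73 d=-64/219
  seg 3: a=3 b=286/219 c=-72/73 d=8/73
S(9/2) = -61/292

Δ: Δ0=-2/3, Δ1=2, Δ2=2, Δ3=-2/3
row 1: diag=10, rhs=16; c'=1/5, d'=8/5
row 2: denom=6−2·1/5=28/5; d'=(0−2·8/5)/(28/5)=-4/7
row 3: denom=8−1·5/28=219/28; d'=(-16−1·-4/7)/(219/28)=-144/73
back: M3=-144/73
back: M2=-4/7−5/28·-144/73=-16/73
back: M1=8/5−1/5·-16/73=120/73
M: M0=0, M1=120/73, M2=-16/73, M3=-144/73, M4=0
seg 0: a=-1, c=M0/2=0, d=(M1−M0)/(6·3)=20/219, b=Δ0−h0·(2M0+M1)/6=-326/219
seg 1: a=-3, c=M1/2=60/73, d=(M2−M1)/(6·2)=-34/219, b=Δ1−h1·(2M1+M2)/6=214/219
seg 2: a=1, c=M2/2=-8/73, d=(M3−M2)/(6·1)=-64/219, b=Δ2−h2·(2M2+M3)/6=526/219
seg 3: a=3, c=M3/2=-72/73, d=(M4−M3)/(6·3)=8/73, b=Δ3−h3·(2M3+M4)/6=286/219
t_q=9/2 → seg 1, τ=3/2; S=-3+214/219·τ+60/73·τ²+-34/219·τ³=-61/292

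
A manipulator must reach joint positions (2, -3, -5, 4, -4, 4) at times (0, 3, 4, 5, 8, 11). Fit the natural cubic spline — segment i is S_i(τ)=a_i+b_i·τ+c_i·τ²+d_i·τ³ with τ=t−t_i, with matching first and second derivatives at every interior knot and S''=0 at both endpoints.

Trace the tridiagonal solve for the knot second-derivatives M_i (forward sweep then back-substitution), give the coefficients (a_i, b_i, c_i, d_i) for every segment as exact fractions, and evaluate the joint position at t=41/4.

  seg 0: a=2 b=-220/867 c=0 d=-1225/7803
  seg 1: a=-3 b=-3895/867 c=-1225/867 d=3386/867
  seg 2: a=-5 b=1271/289 c=8933/867 d=-4943/867
  seg 3: a=4 b=6850/867 c=-5896/867 d=2842/2601
  seg 4: a=-4 b=-2948/867 c=2630/867 d=-2630/7803
S(41/4) = -1229/9248

Δ: Δ0=-5/3, Δ1=-2, Δ2=9, Δ3=-8/3, Δ4=8/3
row 1: diag=8, rhs=-2; c'=1/8, d'=-1/4
row 2: denom=4−1·1/8=31/8; d'=(66−1·-1/4)/(31/8)=530/31
row 3: denom=8−1·8/31=240/31; d'=(-70−1·530/31)/(240/31)=-45/4
row 4: denom=12−3·31/80=867/80; d'=(32−3·-45/4)/(867/80)=5260/867
back: M4=5260/867
back: M3=-45/4−31/80·5260/867=-11792/867
back: M2=530/31−8/31·-11792/867=17866/867
back: M1=-1/4−1/8·17866/867=-2450/867
M: M0=0, M1=-2450/867, M2=17866/867, M3=-11792/867, M4=5260/867, M5=0
seg 0: a=2, c=M0/2=0, d=(M1−M0)/(6·3)=-1225/7803, b=Δ0−h0·(2M0+M1)/6=-220/867
seg 1: a=-3, c=M1/2=-1225/867, d=(M2−M1)/(6·1)=3386/867, b=Δ1−h1·(2M1+M2)/6=-3895/867
seg 2: a=-5, c=M2/2=8933/867, d=(M3−M2)/(6·1)=-4943/867, b=Δ2−h2·(2M2+M3)/6=1271/289
seg 3: a=4, c=M3/2=-5896/867, d=(M4−M3)/(6·3)=2842/2601, b=Δ3−h3·(2M3+M4)/6=6850/867
seg 4: a=-4, c=M4/2=2630/867, d=(M5−M4)/(6·3)=-2630/7803, b=Δ4−h4·(2M4+M5)/6=-2948/867
t_q=41/4 → seg 4, τ=9/4; S=-4+-2948/867·τ+2630/867·τ²+-2630/7803·τ³=-1229/9248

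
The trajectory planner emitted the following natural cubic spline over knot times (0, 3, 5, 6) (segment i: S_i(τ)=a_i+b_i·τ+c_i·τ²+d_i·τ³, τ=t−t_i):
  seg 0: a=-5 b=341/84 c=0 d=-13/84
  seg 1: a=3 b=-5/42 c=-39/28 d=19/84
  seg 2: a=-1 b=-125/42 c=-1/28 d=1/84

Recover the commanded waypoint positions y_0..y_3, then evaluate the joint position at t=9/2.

y_0 = S_0(0) = a_0 = -5
y_1 = S_1(0) = a_1 = 3
y_2 = S_2(0) = a_2 = -1
y_3 = S_2(1) = -4
t_q=9/2 is in segment 1 (τ=3/2); S_1(τ)=101/224

y_0=-5 y_1=3 y_2=-1 y_3=-4
S(9/2) = 101/224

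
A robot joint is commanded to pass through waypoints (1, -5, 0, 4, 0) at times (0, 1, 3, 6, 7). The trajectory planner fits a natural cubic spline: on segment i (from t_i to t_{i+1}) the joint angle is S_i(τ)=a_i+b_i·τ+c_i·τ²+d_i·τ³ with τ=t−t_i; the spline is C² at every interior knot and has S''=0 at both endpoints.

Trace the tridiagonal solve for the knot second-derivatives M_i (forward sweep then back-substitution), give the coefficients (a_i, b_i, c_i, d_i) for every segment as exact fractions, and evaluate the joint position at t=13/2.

Δ: Δ0=-6, Δ1=5/2, Δ2=4/3, Δ3=-4
row 1: diag=6, rhs=51; c'=1/3, d'=17/2
row 2: denom=10−2·1/3=28/3; d'=(-7−2·17/2)/(28/3)=-18/7
row 3: denom=8−3·9/28=197/28; d'=(-32−3·-18/7)/(197/28)=-680/197
back: M3=-680/197
back: M2=-18/7−9/28·-680/197=-288/197
back: M1=17/2−1/3·-288/197=3541/394
M: M0=0, M1=3541/394, M2=-288/197, M3=-680/197, M4=0
seg 0: a=1, c=M0/2=0, d=(M1−M0)/(6·1)=3541/2364, b=Δ0−h0·(2M0+M1)/6=-17725/2364
seg 1: a=-5, c=M1/2=3541/788, d=(M2−M1)/(6·2)=-4117/4728, b=Δ1−h1·(2M1+M2)/6=-3551/1182
seg 2: a=0, c=M2/2=-144/197, d=(M3−M2)/(6·3)=-196/1773, b=Δ2−h2·(2M2+M3)/6=2672/591
seg 3: a=4, c=M3/2=-340/197, d=(M4−M3)/(6·1)=340/591, b=Δ3−h3·(2M3+M4)/6=-1684/591
t_q=13/2 → seg 3, τ=1/2; S=4+-1684/591·τ+-340/197·τ²+340/591·τ³=873/394

  seg 0: a=1 b=-17725/2364 c=0 d=3541/2364
  seg 1: a=-5 b=-3551/1182 c=3541/788 d=-4117/4728
  seg 2: a=0 b=2672/591 c=-144/197 d=-196/1773
  seg 3: a=4 b=-1684/591 c=-340/197 d=340/591
S(13/2) = 873/394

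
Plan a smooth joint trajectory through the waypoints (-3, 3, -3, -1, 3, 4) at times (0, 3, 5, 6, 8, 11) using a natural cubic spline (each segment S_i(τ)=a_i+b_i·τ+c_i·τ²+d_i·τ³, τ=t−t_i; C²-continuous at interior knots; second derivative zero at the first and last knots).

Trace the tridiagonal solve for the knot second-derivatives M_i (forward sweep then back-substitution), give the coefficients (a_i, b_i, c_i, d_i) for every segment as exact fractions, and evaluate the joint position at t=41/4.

Δ: Δ0=2, Δ1=-3, Δ2=2, Δ3=2, Δ4=1/3
row 1: diag=10, rhs=-30; c'=1/5, d'=-3
row 2: denom=6−2·1/5=28/5; d'=(30−2·-3)/(28/5)=45/7
row 3: denom=6−1·5/28=163/28; d'=(0−1·45/7)/(163/28)=-180/163
row 4: denom=10−2·56/163=1518/163; d'=(-10−2·-180/163)/(1518/163)=-635/759
back: M4=-635/759
back: M3=-180/163−56/163·-635/759=-620/759
back: M2=45/7−5/28·-620/759=4990/759
back: M1=-3−1/5·4990/759=-3275/759
M: M0=0, M1=-3275/759, M2=4990/759, M3=-620/759, M4=-635/759, M5=0
seg 0: a=-3, c=M0/2=0, d=(M1−M0)/(6·3)=-3275/13662, b=Δ0−h0·(2M0+M1)/6=6311/1518
seg 1: a=3, c=M1/2=-3275/1518, d=(M2−M1)/(6·2)=2755/3036, b=Δ1−h1·(2M1+M2)/6=-1757/759
seg 2: a=-3, c=M2/2=2495/759, d=(M3−M2)/(6·1)=-85/69, b=Δ2−h2·(2M2+M3)/6=-14/253
seg 3: a=-1, c=M3/2=-310/759, d=(M4−M3)/(6·2)=-5/3036, b=Δ3−h3·(2M3+M4)/6=2143/759
seg 4: a=3, c=M4/2=-635/1518, d=(M5−M4)/(6·3)=635/13662, b=Δ4−h4·(2M4+M5)/6=296/253
t_q=41/4 → seg 4, τ=9/4; S=3+296/253·τ+-635/1518·τ²+635/13662·τ³=130965/32384

  seg 0: a=-3 b=6311/1518 c=0 d=-3275/13662
  seg 1: a=3 b=-1757/759 c=-3275/1518 d=2755/3036
  seg 2: a=-3 b=-14/253 c=2495/759 d=-85/69
  seg 3: a=-1 b=2143/759 c=-310/759 d=-5/3036
  seg 4: a=3 b=296/253 c=-635/1518 d=635/13662
S(41/4) = 130965/32384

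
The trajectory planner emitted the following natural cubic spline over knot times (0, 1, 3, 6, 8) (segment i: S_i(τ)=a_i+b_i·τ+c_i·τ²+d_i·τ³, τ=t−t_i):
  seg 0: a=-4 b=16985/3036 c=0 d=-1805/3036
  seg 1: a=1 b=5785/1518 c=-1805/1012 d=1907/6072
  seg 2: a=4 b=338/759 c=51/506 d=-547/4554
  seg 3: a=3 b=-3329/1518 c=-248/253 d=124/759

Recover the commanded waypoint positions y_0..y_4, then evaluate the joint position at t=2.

y_0=-4 y_1=1 y_2=4 y_3=3 y_4=-4
S(2) = 6763/2024

y_0 = S_0(0) = a_0 = -4
y_1 = S_1(0) = a_1 = 1
y_2 = S_2(0) = a_2 = 4
y_3 = S_3(0) = a_3 = 3
y_4 = S_3(2) = -4
t_q=2 is in segment 1 (τ=1); S_1(τ)=6763/2024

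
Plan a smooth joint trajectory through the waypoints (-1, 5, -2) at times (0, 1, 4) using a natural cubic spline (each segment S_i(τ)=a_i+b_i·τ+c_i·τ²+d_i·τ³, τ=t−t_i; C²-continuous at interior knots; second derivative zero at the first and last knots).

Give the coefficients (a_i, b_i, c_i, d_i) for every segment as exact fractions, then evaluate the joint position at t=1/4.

  seg 0: a=-1 b=169/24 c=0 d=-25/24
  seg 1: a=5 b=47/12 c=-25/8 d=25/72
S(1/4) = 381/512

Δ: Δ0=6, Δ1=-7/3
row 1: diag=8, rhs=-50; c'=3/8, d'=-25/4
back: M1=-25/4
M: M0=0, M1=-25/4, M2=0
seg 0: a=-1, c=M0/2=0, d=(M1−M0)/(6·1)=-25/24, b=Δ0−h0·(2M0+M1)/6=169/24
seg 1: a=5, c=M1/2=-25/8, d=(M2−M1)/(6·3)=25/72, b=Δ1−h1·(2M1+M2)/6=47/12
t_q=1/4 → seg 0, τ=1/4; S=-1+169/24·τ+0·τ²+-25/24·τ³=381/512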